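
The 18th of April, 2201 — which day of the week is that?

Saturday

Doomsday rule: the anchor day for the 2200s is Friday. For year 01: 1÷12 = 0 r 1, and 1÷4 = 0, so 0+1+0 = 1.
Friday + 1 ≡ Saturday — that's 2201's doomsday.
In April the doomsday date is Apr 4.
Apr 18 is 14 days after Apr 4; 14 mod 7 = 0, so Saturday + 0 = Saturday.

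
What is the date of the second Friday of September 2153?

September 14, 2153

September 1, 2153 is a Saturday.
The first Friday is therefore September 7 (6 days later).
The second Friday is 7 + 1×7 = September 14.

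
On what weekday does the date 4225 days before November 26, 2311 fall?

Nov 26, 2311 is a Sunday.
4225 mod 7 = 4, so 4225 days before a Sunday is Sunday − 4 = Wednesday.

Wednesday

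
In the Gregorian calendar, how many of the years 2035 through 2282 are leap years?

60

Multiples of 4 in [2035,2282]: 62.
Of those, multiples of 100: 2 (not leap unless ÷400).
Multiples of 400: 0.
Leap years = 62 − 2 + 0 = 60.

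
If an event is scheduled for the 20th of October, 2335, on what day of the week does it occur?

Sunday

Doomsday rule: the anchor day for the 2300s is Wednesday. For year 35: 35÷12 = 2 r 11, and 11÷4 = 2, so 2+11+2 = 15.
Wednesday + 15 ≡ Thursday — that's 2335's doomsday.
In October the doomsday date is Oct 10.
Oct 20 is 10 days after Oct 10; 10 mod 7 = 3, so Thursday + 3 = Sunday.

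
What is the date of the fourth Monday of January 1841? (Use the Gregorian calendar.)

January 1, 1841 is a Friday.
The first Monday is therefore January 4 (3 days later).
The fourth Monday is 4 + 3×7 = January 25.

January 25, 1841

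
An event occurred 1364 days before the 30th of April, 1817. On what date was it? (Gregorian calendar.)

August 5, 1813

−365 (one year) → Apr 30, 1816 (999 left).
−366 (one year; includes Feb 29, 1816) → Apr 30, 1815 (633 left).
−365 (one year) → Apr 30, 1814 (268 left).
−30 → Mar 31, 1814 (end of Mar, 31 days; 238 left).
−31 → Feb 28, 1814 (end of Feb, 28 days; 207 left).
−28 → Jan 31, 1814 (end of Jan, 31 days; 179 left).
−31 → Dec 31, 1813 (end of Dec, 31 days; 148 left).
−31 → Nov 30, 1813 (end of Nov, 30 days; 117 left).
−30 → Oct 31, 1813 (end of Oct, 31 days; 87 left).
−31 → Sep 30, 1813 (end of Sep, 30 days; 56 left).
−30 → Aug 31, 1813 (end of Aug, 31 days; 26 left).
−26 → Aug 5, 1813.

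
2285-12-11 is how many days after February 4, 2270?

Feb 4, 2270 → Feb 4, 2271: 365 days.
Feb 4, 2271 → Feb 4, 2272: 365 days.
Feb 4, 2272 → Feb 4, 2273: 366 days (Feb 29, 2272 is in that span).
Feb 4, 2273 → Feb 4, 2274: 365 days.
Feb 4, 2274 → Feb 4, 2275: 365 days.
Feb 4, 2275 → Feb 4, 2276: 365 days.
Feb 4, 2276 → Feb 4, 2277: 366 days (Feb 29, 2276 is in that span).
Feb 4, 2277 → Feb 4, 2278: 365 days.
Feb 4, 2278 → Feb 4, 2279: 365 days.
Feb 4, 2279 → Feb 4, 2280: 365 days.
Feb 4, 2280 → Feb 4, 2281: 366 days (Feb 29, 2280 is in that span).
Feb 4, 2281 → Feb 4, 2282: 365 days.
Feb 4, 2282 → Feb 4, 2283: 365 days.
Feb 4, 2283 → Feb 4, 2284: 365 days.
Feb 4, 2284 → Feb 4, 2285: 366 days (Feb 29, 2284 is in that span).
Feb 4, 2285 → Mar 4, 2285: 28 days (February has 28).
Mar 4, 2285 → Apr 4, 2285: 31 days (March has 31).
Apr 4, 2285 → May 4, 2285: 30 days (April has 30).
May 4, 2285 → Jun 4, 2285: 31 days (May has 31).
Jun 4, 2285 → Jul 4, 2285: 30 days (June has 30).
Jul 4, 2285 → Aug 4, 2285: 31 days (July has 31).
Aug 4, 2285 → Sep 4, 2285: 31 days (August has 31).
Sep 4, 2285 → Oct 4, 2285: 30 days (September has 30).
Oct 4, 2285 → Nov 4, 2285: 31 days (October has 31).
Nov 4, 2285 → Dec 4, 2285: 30 days (November has 30).
Dec 4, 2285 → Dec 11, 2285: 7 days.
Total: 5789 days.

5789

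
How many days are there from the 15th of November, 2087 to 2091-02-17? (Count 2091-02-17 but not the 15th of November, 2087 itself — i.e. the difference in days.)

Nov 15, 2087 → Nov 15, 2088: 366 days (Feb 29, 2088 is in that span).
Nov 15, 2088 → Nov 15, 2089: 365 days.
Nov 15, 2089 → Nov 15, 2090: 365 days.
Nov 15, 2090 → Dec 15, 2090: 30 days (November has 30).
Dec 15, 2090 → Jan 15, 2091: 31 days (December has 31).
Jan 15, 2091 → Feb 15, 2091: 31 days (January has 31).
Feb 15, 2091 → Feb 17, 2091: 2 days.
Total: 1190 days.

1190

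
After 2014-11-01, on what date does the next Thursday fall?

November 6, 2014

Nov 1, 2014 is a Saturday.
From Saturday to the next Thursday is 5 days.
Nov 1, 2014 + 5 = Nov 6, 2014.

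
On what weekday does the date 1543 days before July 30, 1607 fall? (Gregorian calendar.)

First find the weekday of Jul 30, 1607. Doomsday rule: the anchor day for the 1600s is Tuesday. For year 07: 7÷12 = 0 r 7, and 7÷4 = 1, so 0+7+1 = 8.
Tuesday + 8 ≡ Wednesday — that's 1607's doomsday.
In July the doomsday date is Jul 11.
Jul 30 is 19 days after Jul 11; 19 mod 7 = 5, so Wednesday + 5 = Monday.
1543 mod 7 = 3, so 1543 days before a Monday is Monday − 3 = Friday.

Friday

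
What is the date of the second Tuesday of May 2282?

May 9, 2282

May 1, 2282 is a Monday.
The first Tuesday is therefore May 2 (1 days later).
The second Tuesday is 2 + 1×7 = May 9.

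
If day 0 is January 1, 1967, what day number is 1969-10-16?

1019

Jan 1, 1967 → Jan 1, 1968: 365 days.
Jan 1, 1968 → Jan 1, 1969: 366 days (Feb 29, 1968 is in that span).
Jan 1, 1969 → Feb 1, 1969: 31 days (January has 31).
Feb 1, 1969 → Mar 1, 1969: 28 days (February has 28).
Mar 1, 1969 → Apr 1, 1969: 31 days (March has 31).
Apr 1, 1969 → May 1, 1969: 30 days (April has 30).
May 1, 1969 → Jun 1, 1969: 31 days (May has 31).
Jun 1, 1969 → Jul 1, 1969: 30 days (June has 30).
Jul 1, 1969 → Aug 1, 1969: 31 days (July has 31).
Aug 1, 1969 → Sep 1, 1969: 31 days (August has 31).
Sep 1, 1969 → Oct 1, 1969: 30 days (September has 30).
Oct 1, 1969 → Oct 16, 1969: 15 days.
Total: 1019 days.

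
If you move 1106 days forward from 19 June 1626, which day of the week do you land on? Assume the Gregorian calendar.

Friday

First find the weekday of Jun 19, 1626. Doomsday rule: the anchor day for the 1600s is Tuesday. For year 26: 26÷12 = 2 r 2, and 2÷4 = 0, so 2+2+0 = 4.
Tuesday + 4 ≡ Saturday — that's 1626's doomsday.
In June the doomsday date is Jun 6.
Jun 19 is 13 days after Jun 6; 13 mod 7 = 6, so Saturday + 6 = Friday.
1106 mod 7 = 0, so 1106 days after a Friday is Friday + 0 = Friday.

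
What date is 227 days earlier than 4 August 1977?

−4 → Jul 31, 1977 (end of Jul, 31 days; 223 left).
−31 → Jun 30, 1977 (end of Jun, 30 days; 192 left).
−30 → May 31, 1977 (end of May, 31 days; 162 left).
−31 → Apr 30, 1977 (end of Apr, 30 days; 131 left).
−30 → Mar 31, 1977 (end of Mar, 31 days; 101 left).
−31 → Feb 28, 1977 (end of Feb, 28 days; 70 left).
−28 → Jan 31, 1977 (end of Jan, 31 days; 42 left).
−31 → Dec 31, 1976 (end of Dec, 31 days; 11 left).
−11 → Dec 20, 1976.

December 20, 1976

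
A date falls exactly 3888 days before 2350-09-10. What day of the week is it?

Sep 10, 2350 is a Sunday.
3888 mod 7 = 3, so 3888 days before a Sunday is Sunday − 3 = Thursday.

Thursday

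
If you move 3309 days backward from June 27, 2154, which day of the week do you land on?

First find the weekday of Jun 27, 2154. Doomsday rule: the anchor day for the 2100s is Sunday. For year 54: 54÷12 = 4 r 6, and 6÷4 = 1, so 4+6+1 = 11.
Sunday + 11 ≡ Thursday — that's 2154's doomsday.
In June the doomsday date is Jun 6.
Jun 27 is 21 days after Jun 6; 21 mod 7 = 0, so Thursday + 0 = Thursday.
3309 mod 7 = 5, so 3309 days before a Thursday is Thursday − 5 = Saturday.

Saturday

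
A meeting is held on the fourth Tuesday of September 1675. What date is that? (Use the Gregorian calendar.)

September 24, 1675

September 1, 1675 is a Sunday.
The first Tuesday is therefore September 3 (2 days later).
The fourth Tuesday is 3 + 3×7 = September 24.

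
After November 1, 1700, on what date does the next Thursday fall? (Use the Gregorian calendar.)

November 4, 1700

Nov 1, 1700 is a Monday.
From Monday to the next Thursday is 3 days.
Nov 1, 1700 + 3 = Nov 4, 1700.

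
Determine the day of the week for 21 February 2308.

Friday

Doomsday rule: the anchor day for the 2300s is Wednesday. For year 08: 8÷12 = 0 r 8, and 8÷4 = 2, so 0+8+2 = 10.
Wednesday + 10 ≡ Saturday — that's 2308's doomsday.
In February the doomsday date is Feb 29 (2308 is a leap year (divisible by 4)).
Feb 21 is 8 days before Feb 29; 8 mod 7 = 1, so Saturday − 1 = Friday.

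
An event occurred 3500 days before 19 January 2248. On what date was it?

−365 (one year) → Jan 19, 2247 (3135 left).
−365 (one year) → Jan 19, 2246 (2770 left).
−365 (one year) → Jan 19, 2245 (2405 left).
−366 (one year; includes Feb 29, 2244) → Jan 19, 2244 (2039 left).
−365 (one year) → Jan 19, 2243 (1674 left).
−365 (one year) → Jan 19, 2242 (1309 left).
−365 (one year) → Jan 19, 2241 (944 left).
−366 (one year; includes Feb 29, 2240) → Jan 19, 2240 (578 left).
−365 (one year) → Jan 19, 2239 (213 left).
−19 → Dec 31, 2238 (end of Dec, 31 days; 194 left).
−31 → Nov 30, 2238 (end of Nov, 30 days; 163 left).
−30 → Oct 31, 2238 (end of Oct, 31 days; 133 left).
−31 → Sep 30, 2238 (end of Sep, 30 days; 102 left).
−30 → Aug 31, 2238 (end of Aug, 31 days; 72 left).
−31 → Jul 31, 2238 (end of Jul, 31 days; 41 left).
−31 → Jun 30, 2238 (end of Jun, 30 days; 10 left).
−10 → Jun 20, 2238.

June 20, 2238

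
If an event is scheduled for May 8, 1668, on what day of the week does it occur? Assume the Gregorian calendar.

Tuesday

Doomsday rule: the anchor day for the 1600s is Tuesday. For year 68: 68÷12 = 5 r 8, and 8÷4 = 2, so 5+8+2 = 15.
Tuesday + 15 ≡ Wednesday — that's 1668's doomsday.
In May the doomsday date is May 9.
May 8 is 1 day before May 9; 1 mod 7 = 1, so Wednesday − 1 = Tuesday.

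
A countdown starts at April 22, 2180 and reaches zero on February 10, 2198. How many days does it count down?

Apr 22, 2180 → Apr 22, 2181: 365 days.
Apr 22, 2181 → Apr 22, 2182: 365 days.
Apr 22, 2182 → Apr 22, 2183: 365 days.
Apr 22, 2183 → Apr 22, 2184: 366 days (Feb 29, 2184 is in that span).
Apr 22, 2184 → Apr 22, 2185: 365 days.
Apr 22, 2185 → Apr 22, 2186: 365 days.
Apr 22, 2186 → Apr 22, 2187: 365 days.
Apr 22, 2187 → Apr 22, 2188: 366 days (Feb 29, 2188 is in that span).
Apr 22, 2188 → Apr 22, 2189: 365 days.
Apr 22, 2189 → Apr 22, 2190: 365 days.
Apr 22, 2190 → Apr 22, 2191: 365 days.
Apr 22, 2191 → Apr 22, 2192: 366 days (Feb 29, 2192 is in that span).
Apr 22, 2192 → Apr 22, 2193: 365 days.
Apr 22, 2193 → Apr 22, 2194: 365 days.
Apr 22, 2194 → Apr 22, 2195: 365 days.
Apr 22, 2195 → Apr 22, 2196: 366 days (Feb 29, 2196 is in that span).
Apr 22, 2196 → Apr 22, 2197: 365 days.
Apr 22, 2197 → May 22, 2197: 30 days (April has 30).
May 22, 2197 → Jun 22, 2197: 31 days (May has 31).
Jun 22, 2197 → Jul 22, 2197: 30 days (June has 30).
Jul 22, 2197 → Aug 22, 2197: 31 days (July has 31).
Aug 22, 2197 → Sep 22, 2197: 31 days (August has 31).
Sep 22, 2197 → Oct 22, 2197: 30 days (September has 30).
Oct 22, 2197 → Nov 22, 2197: 31 days (October has 31).
Nov 22, 2197 → Dec 22, 2197: 30 days (November has 30).
Dec 22, 2197 → Jan 22, 2198: 31 days (December has 31).
Jan 22, 2198 → Feb 10, 2198: 19 days.
Total: 6503 days.

6503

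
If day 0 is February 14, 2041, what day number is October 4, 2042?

Feb 14, 2041 → Feb 14, 2042: 365 days.
Feb 14, 2042 → Mar 14, 2042: 28 days (February has 28).
Mar 14, 2042 → Apr 14, 2042: 31 days (March has 31).
Apr 14, 2042 → May 14, 2042: 30 days (April has 30).
May 14, 2042 → Jun 14, 2042: 31 days (May has 31).
Jun 14, 2042 → Jul 14, 2042: 30 days (June has 30).
Jul 14, 2042 → Aug 14, 2042: 31 days (July has 31).
Aug 14, 2042 → Sep 14, 2042: 31 days (August has 31).
Sep 14, 2042 → Oct 4, 2042: 20 days.
Total: 597 days.

597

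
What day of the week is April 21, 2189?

Doomsday rule: the anchor day for the 2100s is Sunday. For year 89: 89÷12 = 7 r 5, and 5÷4 = 1, so 7+5+1 = 13.
Sunday + 13 ≡ Saturday — that's 2189's doomsday.
In April the doomsday date is Apr 4.
Apr 21 is 17 days after Apr 4; 17 mod 7 = 3, so Saturday + 3 = Tuesday.

Tuesday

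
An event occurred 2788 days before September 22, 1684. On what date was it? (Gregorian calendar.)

−366 (one year; includes Feb 29, 1684) → Sep 22, 1683 (2422 left).
−365 (one year) → Sep 22, 1682 (2057 left).
−365 (one year) → Sep 22, 1681 (1692 left).
−365 (one year) → Sep 22, 1680 (1327 left).
−366 (one year; includes Feb 29, 1680) → Sep 22, 1679 (961 left).
−365 (one year) → Sep 22, 1678 (596 left).
−365 (one year) → Sep 22, 1677 (231 left).
−22 → Aug 31, 1677 (end of Aug, 31 days; 209 left).
−31 → Jul 31, 1677 (end of Jul, 31 days; 178 left).
−31 → Jun 30, 1677 (end of Jun, 30 days; 147 left).
−30 → May 31, 1677 (end of May, 31 days; 117 left).
−31 → Apr 30, 1677 (end of Apr, 30 days; 86 left).
−30 → Mar 31, 1677 (end of Mar, 31 days; 56 left).
−31 → Feb 28, 1677 (end of Feb, 28 days; 25 left).
−25 → Feb 3, 1677.

February 3, 1677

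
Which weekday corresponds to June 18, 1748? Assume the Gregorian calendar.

Doomsday rule: the anchor day for the 1700s is Sunday. For year 48: 48÷12 = 4 r 0, and 0÷4 = 0, so 4+0+0 = 4.
Sunday + 4 ≡ Thursday — that's 1748's doomsday.
In June the doomsday date is Jun 6.
Jun 18 is 12 days after Jun 6; 12 mod 7 = 5, so Thursday + 5 = Tuesday.

Tuesday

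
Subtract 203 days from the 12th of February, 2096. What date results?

July 24, 2095

−12 → Jan 31, 2096 (end of Jan, 31 days; 191 left).
−31 → Dec 31, 2095 (end of Dec, 31 days; 160 left).
−31 → Nov 30, 2095 (end of Nov, 30 days; 129 left).
−30 → Oct 31, 2095 (end of Oct, 31 days; 99 left).
−31 → Sep 30, 2095 (end of Sep, 30 days; 68 left).
−30 → Aug 31, 2095 (end of Aug, 31 days; 38 left).
−31 → Jul 31, 2095 (end of Jul, 31 days; 7 left).
−7 → Jul 24, 2095.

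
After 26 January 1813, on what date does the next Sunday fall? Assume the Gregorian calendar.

Jan 26, 1813 is a Tuesday.
From Tuesday to the next Sunday is 5 days.
Jan 26, 1813 + 5 = Jan 31, 1813.

January 31, 1813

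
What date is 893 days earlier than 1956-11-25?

−366 (one year; includes Feb 29, 1956) → Nov 25, 1955 (527 left).
−365 (one year) → Nov 25, 1954 (162 left).
−25 → Oct 31, 1954 (end of Oct, 31 days; 137 left).
−31 → Sep 30, 1954 (end of Sep, 30 days; 106 left).
−30 → Aug 31, 1954 (end of Aug, 31 days; 76 left).
−31 → Jul 31, 1954 (end of Jul, 31 days; 45 left).
−31 → Jun 30, 1954 (end of Jun, 30 days; 14 left).
−14 → Jun 16, 1954.

June 16, 1954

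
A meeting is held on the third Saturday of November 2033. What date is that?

November 1, 2033 is a Tuesday.
The first Saturday is therefore November 5 (4 days later).
The third Saturday is 5 + 2×7 = November 19.

November 19, 2033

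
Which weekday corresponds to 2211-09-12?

Doomsday rule: the anchor day for the 2200s is Friday. For year 11: 11÷12 = 0 r 11, and 11÷4 = 2, so 0+11+2 = 13.
Friday + 13 ≡ Thursday — that's 2211's doomsday.
In September the doomsday date is Sep 5.
Sep 12 is 7 days after Sep 5; 7 mod 7 = 0, so Thursday + 0 = Thursday.

Thursday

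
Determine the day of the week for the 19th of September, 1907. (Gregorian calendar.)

Doomsday rule: the anchor day for the 1900s is Wednesday. For year 07: 7÷12 = 0 r 7, and 7÷4 = 1, so 0+7+1 = 8.
Wednesday + 8 ≡ Thursday — that's 1907's doomsday.
In September the doomsday date is Sep 5.
Sep 19 is 14 days after Sep 5; 14 mod 7 = 0, so Thursday + 0 = Thursday.

Thursday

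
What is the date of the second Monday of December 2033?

December 12, 2033

December 1, 2033 is a Thursday.
The first Monday is therefore December 5 (4 days later).
The second Monday is 5 + 1×7 = December 12.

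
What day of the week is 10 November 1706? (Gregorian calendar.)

Wednesday

Doomsday rule: the anchor day for the 1700s is Sunday. For year 06: 6÷12 = 0 r 6, and 6÷4 = 1, so 0+6+1 = 7.
Sunday + 7 ≡ Sunday — that's 1706's doomsday.
In November the doomsday date is Nov 7.
Nov 10 is 3 days after Nov 7; 3 mod 7 = 3, so Sunday + 3 = Wednesday.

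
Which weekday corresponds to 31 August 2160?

Sunday

Doomsday rule: the anchor day for the 2100s is Sunday. For year 60: 60÷12 = 5 r 0, and 0÷4 = 0, so 5+0+0 = 5.
Sunday + 5 ≡ Friday — that's 2160's doomsday.
In August the doomsday date is Aug 8.
Aug 31 is 23 days after Aug 8; 23 mod 7 = 2, so Friday + 2 = Sunday.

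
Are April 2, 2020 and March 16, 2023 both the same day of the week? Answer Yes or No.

Yes

From Apr 2, 2020 to Mar 16, 2023 is 1078 days.
1078 mod 7 = 0, so they are the same weekday.
(Apr 2, 2020 is a Thursday; Mar 16, 2023 is a Thursday.)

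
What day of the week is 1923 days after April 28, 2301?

First find the weekday of Apr 28, 2301. Doomsday rule: the anchor day for the 2300s is Wednesday. For year 01: 1÷12 = 0 r 1, and 1÷4 = 0, so 0+1+0 = 1.
Wednesday + 1 ≡ Thursday — that's 2301's doomsday.
In April the doomsday date is Apr 4.
Apr 28 is 24 days after Apr 4; 24 mod 7 = 3, so Thursday + 3 = Sunday.
1923 mod 7 = 5, so 1923 days after a Sunday is Sunday + 5 = Friday.

Friday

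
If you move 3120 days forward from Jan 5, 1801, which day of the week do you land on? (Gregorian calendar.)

First find the weekday of Jan 5, 1801. Doomsday rule: the anchor day for the 1800s is Friday. For year 01: 1÷12 = 0 r 1, and 1÷4 = 0, so 0+1+0 = 1.
Friday + 1 ≡ Saturday — that's 1801's doomsday.
In January the doomsday date is Jan 3 (1801 is not a leap year).
Jan 5 is 2 days after Jan 3; 2 mod 7 = 2, so Saturday + 2 = Monday.
3120 mod 7 = 5, so 3120 days after a Monday is Monday + 5 = Saturday.

Saturday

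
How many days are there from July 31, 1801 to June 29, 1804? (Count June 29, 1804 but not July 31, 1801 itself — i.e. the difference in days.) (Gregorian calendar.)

Jul 31, 1801 → Jul 31, 1802: 365 days.
Jul 31, 1802 → Jul 31, 1803: 365 days.
Jul 31, 1803 → Aug 31, 1803: 31 days (July has 31).
Aug 31, 1803 → Sep 30, 1803: 30 days (August has 31).
Sep 30, 1803 → Oct 30, 1803: 30 days (September has 30).
Oct 30, 1803 → Nov 30, 1803: 31 days (October has 31).
Nov 30, 1803 → Dec 30, 1803: 30 days (November has 30).
Dec 30, 1803 → Jan 30, 1804: 31 days (December has 31).
Jan 30, 1804 → Feb 29, 1804: 30 days (January has 31).
Feb 29, 1804 → Mar 29, 1804: 29 days (February has 29).
Mar 29, 1804 → Apr 29, 1804: 31 days (March has 31).
Apr 29, 1804 → May 29, 1804: 30 days (April has 30).
May 29, 1804 → Jun 29, 1804: 31 days.
Total: 1064 days.

1064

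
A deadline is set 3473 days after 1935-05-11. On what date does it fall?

November 12, 1944

+366 (one year; includes Feb 29, 1936) → May 11, 1936 (3107 left).
+365 (one year) → May 11, 1937 (2742 left).
+365 (one year) → May 11, 1938 (2377 left).
+365 (one year) → May 11, 1939 (2012 left).
+366 (one year; includes Feb 29, 1940) → May 11, 1940 (1646 left).
+365 (one year) → May 11, 1941 (1281 left).
+365 (one year) → May 11, 1942 (916 left).
+365 (one year) → May 11, 1943 (551 left).
+366 (one year; includes Feb 29, 1944) → May 11, 1944 (185 left).
May has 31 days: +21 → Jun 1, 1944 (164 left).
Jun has 30 days: +30 → Jul 1, 1944 (134 left).
Jul has 31 days: +31 → Aug 1, 1944 (103 left).
Aug has 31 days: +31 → Sep 1, 1944 (72 left).
Sep has 30 days: +30 → Oct 1, 1944 (42 left).
Oct has 31 days: +31 → Nov 1, 1944 (11 left).
+11 → Nov 12, 1944.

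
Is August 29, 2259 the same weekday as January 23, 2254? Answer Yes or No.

Yes

From Jan 23, 2254 to Aug 29, 2259 is 2044 days.
2044 mod 7 = 0, so they are the same weekday.
(Jan 23, 2254 is a Monday; Aug 29, 2259 is a Monday.)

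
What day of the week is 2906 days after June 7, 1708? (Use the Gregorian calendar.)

Jun 7, 1708 is a Thursday.
2906 mod 7 = 1, so 2906 days after a Thursday is Thursday + 1 = Friday.

Friday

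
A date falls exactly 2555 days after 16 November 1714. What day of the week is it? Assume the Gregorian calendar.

Nov 16, 1714 is a Friday.
2555 mod 7 = 0, so 2555 days after a Friday is Friday + 0 = Friday.

Friday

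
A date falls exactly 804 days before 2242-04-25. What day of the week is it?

First find the weekday of Apr 25, 2242. Doomsday rule: the anchor day for the 2200s is Friday. For year 42: 42÷12 = 3 r 6, and 6÷4 = 1, so 3+6+1 = 10.
Friday + 10 ≡ Monday — that's 2242's doomsday.
In April the doomsday date is Apr 4.
Apr 25 is 21 days after Apr 4; 21 mod 7 = 0, so Monday + 0 = Monday.
804 mod 7 = 6, so 804 days before a Monday is Monday − 6 = Tuesday.

Tuesday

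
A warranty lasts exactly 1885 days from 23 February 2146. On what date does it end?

+365 (one year) → Feb 23, 2147 (1520 left).
+365 (one year) → Feb 23, 2148 (1155 left).
+366 (one year; includes Feb 29, 2148) → Feb 23, 2149 (789 left).
+365 (one year) → Feb 23, 2150 (424 left).
+365 (one year) → Feb 23, 2151 (59 left).
Feb has 28 days: +6 → Mar 1, 2151 (53 left).
Mar has 31 days: +31 → Apr 1, 2151 (22 left).
+22 → Apr 23, 2151.

April 23, 2151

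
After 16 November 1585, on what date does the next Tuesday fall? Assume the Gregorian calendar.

Nov 16, 1585 is a Saturday.
From Saturday to the next Tuesday is 3 days.
Nov 16, 1585 + 3 = Nov 19, 1585.

November 19, 1585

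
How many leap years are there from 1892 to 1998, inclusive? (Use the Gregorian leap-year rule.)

26

Multiples of 4 in [1892,1998]: 27.
Of those, multiples of 100: 1 (not leap unless ÷400).
Multiples of 400: 0.
Leap years = 27 − 1 + 0 = 26.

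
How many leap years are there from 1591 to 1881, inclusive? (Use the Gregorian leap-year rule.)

71

Multiples of 4 in [1591,1881]: 73.
Of those, multiples of 100: 3 (not leap unless ÷400).
Multiples of 400: 1.
Leap years = 73 − 3 + 1 = 71.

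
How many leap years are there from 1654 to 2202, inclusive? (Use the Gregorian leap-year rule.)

Multiples of 4 in [1654,2202]: 137.
Of those, multiples of 100: 6 (not leap unless ÷400).
Multiples of 400: 1.
Leap years = 137 − 6 + 1 = 132.

132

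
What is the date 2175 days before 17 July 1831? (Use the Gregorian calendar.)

August 2, 1825

−365 (one year) → Jul 17, 1830 (1810 left).
−365 (one year) → Jul 17, 1829 (1445 left).
−365 (one year) → Jul 17, 1828 (1080 left).
−366 (one year; includes Feb 29, 1828) → Jul 17, 1827 (714 left).
−365 (one year) → Jul 17, 1826 (349 left).
−17 → Jun 30, 1826 (end of Jun, 30 days; 332 left).
−30 → May 31, 1826 (end of May, 31 days; 302 left).
−31 → Apr 30, 1826 (end of Apr, 30 days; 271 left).
−30 → Mar 31, 1826 (end of Mar, 31 days; 241 left).
−31 → Feb 28, 1826 (end of Feb, 28 days; 210 left).
−28 → Jan 31, 1826 (end of Jan, 31 days; 182 left).
−31 → Dec 31, 1825 (end of Dec, 31 days; 151 left).
−31 → Nov 30, 1825 (end of Nov, 30 days; 120 left).
−30 → Oct 31, 1825 (end of Oct, 31 days; 90 left).
−31 → Sep 30, 1825 (end of Sep, 30 days; 59 left).
−30 → Aug 31, 1825 (end of Aug, 31 days; 29 left).
−29 → Aug 2, 1825.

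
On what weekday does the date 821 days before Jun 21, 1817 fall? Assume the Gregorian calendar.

Thursday

Jun 21, 1817 is a Saturday.
821 mod 7 = 2, so 821 days before a Saturday is Saturday − 2 = Thursday.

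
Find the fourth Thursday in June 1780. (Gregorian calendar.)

June 22, 1780

June 1, 1780 is a Thursday.
The first Thursday is therefore June 1 (same day).
The fourth Thursday is 1 + 3×7 = June 22.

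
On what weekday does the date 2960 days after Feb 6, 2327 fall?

Saturday

First find the weekday of Feb 6, 2327. Doomsday rule: the anchor day for the 2300s is Wednesday. For year 27: 27÷12 = 2 r 3, and 3÷4 = 0, so 2+3+0 = 5.
Wednesday + 5 ≡ Monday — that's 2327's doomsday.
In February the doomsday date is Feb 28 (2327 is not a leap year).
Feb 6 is 22 days before Feb 28; 22 mod 7 = 1, so Monday − 1 = Sunday.
2960 mod 7 = 6, so 2960 days after a Sunday is Sunday + 6 = Saturday.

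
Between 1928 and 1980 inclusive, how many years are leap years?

14

Multiples of 4 in [1928,1980]: 14.
Of those, multiples of 100: 0 (not leap unless ÷400).
Multiples of 400: 0.
Leap years = 14 − 0 + 0 = 14.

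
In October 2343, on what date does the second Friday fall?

October 1, 2343 is a Friday.
The first Friday is therefore October 1 (same day).
The second Friday is 1 + 1×7 = October 8.

October 8, 2343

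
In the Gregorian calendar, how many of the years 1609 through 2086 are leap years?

Multiples of 4 in [1609,2086]: 119.
Of those, multiples of 100: 4 (not leap unless ÷400).
Multiples of 400: 1.
Leap years = 119 − 4 + 1 = 116.

116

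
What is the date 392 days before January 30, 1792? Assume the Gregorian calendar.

January 3, 1791

−30 → Dec 31, 1791 (end of Dec, 31 days; 362 left).
−31 → Nov 30, 1791 (end of Nov, 30 days; 331 left).
−30 → Oct 31, 1791 (end of Oct, 31 days; 301 left).
−31 → Sep 30, 1791 (end of Sep, 30 days; 270 left).
−30 → Aug 31, 1791 (end of Aug, 31 days; 240 left).
−31 → Jul 31, 1791 (end of Jul, 31 days; 209 left).
−31 → Jun 30, 1791 (end of Jun, 30 days; 178 left).
−30 → May 31, 1791 (end of May, 31 days; 148 left).
−31 → Apr 30, 1791 (end of Apr, 30 days; 117 left).
−30 → Mar 31, 1791 (end of Mar, 31 days; 87 left).
−31 → Feb 28, 1791 (end of Feb, 28 days; 56 left).
−28 → Jan 31, 1791 (end of Jan, 31 days; 28 left).
−28 → Jan 3, 1791.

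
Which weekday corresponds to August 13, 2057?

Monday

Doomsday rule: the anchor day for the 2000s is Tuesday. For year 57: 57÷12 = 4 r 9, and 9÷4 = 2, so 4+9+2 = 15.
Tuesday + 15 ≡ Wednesday — that's 2057's doomsday.
In August the doomsday date is Aug 8.
Aug 13 is 5 days after Aug 8; 5 mod 7 = 5, so Wednesday + 5 = Monday.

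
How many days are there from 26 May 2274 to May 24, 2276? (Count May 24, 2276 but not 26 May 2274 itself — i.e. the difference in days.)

May 26, 2274 → May 26, 2275: 365 days.
May 26, 2275 → Jun 26, 2275: 31 days (May has 31).
Jun 26, 2275 → Jul 26, 2275: 30 days (June has 30).
Jul 26, 2275 → Aug 26, 2275: 31 days (July has 31).
Aug 26, 2275 → Sep 26, 2275: 31 days (August has 31).
Sep 26, 2275 → Oct 26, 2275: 30 days (September has 30).
Oct 26, 2275 → Nov 26, 2275: 31 days (October has 31).
Nov 26, 2275 → Dec 26, 2275: 30 days (November has 30).
Dec 26, 2275 → Jan 26, 2276: 31 days (December has 31).
Jan 26, 2276 → Feb 26, 2276: 31 days (January has 31).
Feb 26, 2276 → Mar 26, 2276: 29 days (February has 29).
Mar 26, 2276 → Apr 26, 2276: 31 days (March has 31).
Apr 26, 2276 → May 24, 2276: 28 days.
Total: 729 days.

729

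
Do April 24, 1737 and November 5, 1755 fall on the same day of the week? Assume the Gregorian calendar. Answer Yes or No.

Yes

From Apr 24, 1737 to Nov 5, 1755 is 6769 days.
6769 mod 7 = 0, so they are the same weekday.
(Apr 24, 1737 is a Wednesday; Nov 5, 1755 is a Wednesday.)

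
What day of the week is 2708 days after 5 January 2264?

Monday

First find the weekday of Jan 5, 2264. Doomsday rule: the anchor day for the 2200s is Friday. For year 64: 64÷12 = 5 r 4, and 4÷4 = 1, so 5+4+1 = 10.
Friday + 10 ≡ Monday — that's 2264's doomsday.
In January the doomsday date is Jan 4 (2264 is a leap year (divisible by 4)).
Jan 5 is 1 day after Jan 4; 1 mod 7 = 1, so Monday + 1 = Tuesday.
2708 mod 7 = 6, so 2708 days after a Tuesday is Tuesday + 6 = Monday.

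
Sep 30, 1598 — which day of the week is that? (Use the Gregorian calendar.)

Wednesday

Doomsday rule: the anchor day for the 1500s is Wednesday. For year 98: 98÷12 = 8 r 2, and 2÷4 = 0, so 8+2+0 = 10.
Wednesday + 10 ≡ Saturday — that's 1598's doomsday.
In September the doomsday date is Sep 5.
Sep 30 is 25 days after Sep 5; 25 mod 7 = 4, so Saturday + 4 = Wednesday.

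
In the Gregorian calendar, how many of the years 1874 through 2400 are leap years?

128

Multiples of 4 in [1874,2400]: 132.
Of those, multiples of 100: 6 (not leap unless ÷400).
Multiples of 400: 2.
Leap years = 132 − 6 + 2 = 128.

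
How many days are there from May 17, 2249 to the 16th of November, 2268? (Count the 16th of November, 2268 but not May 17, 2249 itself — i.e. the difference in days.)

May 17, 2249 → May 17, 2250: 365 days.
May 17, 2250 → May 17, 2251: 365 days.
May 17, 2251 → May 17, 2252: 366 days (Feb 29, 2252 is in that span).
May 17, 2252 → May 17, 2253: 365 days.
May 17, 2253 → May 17, 2254: 365 days.
May 17, 2254 → May 17, 2255: 365 days.
May 17, 2255 → May 17, 2256: 366 days (Feb 29, 2256 is in that span).
May 17, 2256 → May 17, 2257: 365 days.
May 17, 2257 → May 17, 2258: 365 days.
May 17, 2258 → May 17, 2259: 365 days.
May 17, 2259 → May 17, 2260: 366 days (Feb 29, 2260 is in that span).
May 17, 2260 → May 17, 2261: 365 days.
May 17, 2261 → May 17, 2262: 365 days.
May 17, 2262 → May 17, 2263: 365 days.
May 17, 2263 → May 17, 2264: 366 days (Feb 29, 2264 is in that span).
May 17, 2264 → May 17, 2265: 365 days.
May 17, 2265 → May 17, 2266: 365 days.
May 17, 2266 → May 17, 2267: 365 days.
May 17, 2267 → May 17, 2268: 366 days (Feb 29, 2268 is in that span).
May 17, 2268 → Jun 17, 2268: 31 days (May has 31).
Jun 17, 2268 → Jul 17, 2268: 30 days (June has 30).
Jul 17, 2268 → Aug 17, 2268: 31 days (July has 31).
Aug 17, 2268 → Sep 17, 2268: 31 days (August has 31).
Sep 17, 2268 → Oct 17, 2268: 30 days (September has 30).
Oct 17, 2268 → Nov 16, 2268: 30 days.
Total: 7123 days.

7123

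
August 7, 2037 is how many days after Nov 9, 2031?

2098

Nov 9, 2031 → Nov 9, 2032: 366 days (Feb 29, 2032 is in that span).
Nov 9, 2032 → Nov 9, 2033: 365 days.
Nov 9, 2033 → Nov 9, 2034: 365 days.
Nov 9, 2034 → Nov 9, 2035: 365 days.
Nov 9, 2035 → Nov 9, 2036: 366 days (Feb 29, 2036 is in that span).
Nov 9, 2036 → Dec 9, 2036: 30 days (November has 30).
Dec 9, 2036 → Jan 9, 2037: 31 days (December has 31).
Jan 9, 2037 → Feb 9, 2037: 31 days (January has 31).
Feb 9, 2037 → Mar 9, 2037: 28 days (February has 28).
Mar 9, 2037 → Apr 9, 2037: 31 days (March has 31).
Apr 9, 2037 → May 9, 2037: 30 days (April has 30).
May 9, 2037 → Jun 9, 2037: 31 days (May has 31).
Jun 9, 2037 → Jul 9, 2037: 30 days (June has 30).
Jul 9, 2037 → Aug 7, 2037: 29 days.
Total: 2098 days.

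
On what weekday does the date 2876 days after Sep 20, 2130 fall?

Tuesday

First find the weekday of Sep 20, 2130. Doomsday rule: the anchor day for the 2100s is Sunday. For year 30: 30÷12 = 2 r 6, and 6÷4 = 1, so 2+6+1 = 9.
Sunday + 9 ≡ Tuesday — that's 2130's doomsday.
In September the doomsday date is Sep 5.
Sep 20 is 15 days after Sep 5; 15 mod 7 = 1, so Tuesday + 1 = Wednesday.
2876 mod 7 = 6, so 2876 days after a Wednesday is Wednesday + 6 = Tuesday.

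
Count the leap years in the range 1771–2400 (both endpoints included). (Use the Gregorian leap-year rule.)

153

Multiples of 4 in [1771,2400]: 158.
Of those, multiples of 100: 7 (not leap unless ÷400).
Multiples of 400: 2.
Leap years = 158 − 7 + 2 = 153.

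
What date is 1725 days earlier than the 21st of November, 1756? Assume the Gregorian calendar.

March 2, 1752

−366 (one year; includes Feb 29, 1756) → Nov 21, 1755 (1359 left).
−365 (one year) → Nov 21, 1754 (994 left).
−365 (one year) → Nov 21, 1753 (629 left).
−365 (one year) → Nov 21, 1752 (264 left).
−21 → Oct 31, 1752 (end of Oct, 31 days; 243 left).
−31 → Sep 30, 1752 (end of Sep, 30 days; 212 left).
−30 → Aug 31, 1752 (end of Aug, 31 days; 182 left).
−31 → Jul 31, 1752 (end of Jul, 31 days; 151 left).
−31 → Jun 30, 1752 (end of Jun, 30 days; 120 left).
−30 → May 31, 1752 (end of May, 31 days; 90 left).
−31 → Apr 30, 1752 (end of Apr, 30 days; 59 left).
−30 → Mar 31, 1752 (end of Mar, 31 days; 29 left).
−29 → Mar 2, 1752.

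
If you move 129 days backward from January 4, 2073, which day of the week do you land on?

Sunday

Jan 4, 2073 is a Wednesday.
129 mod 7 = 3, so 129 days before a Wednesday is Wednesday − 3 = Sunday.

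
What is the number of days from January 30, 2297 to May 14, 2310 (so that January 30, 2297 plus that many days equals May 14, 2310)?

Jan 30, 2297 → Jan 30, 2298: 365 days.
Jan 30, 2298 → Jan 30, 2299: 365 days.
Jan 30, 2299 → Jan 30, 2300: 365 days.
Jan 30, 2300 → Jan 30, 2301: 365 days.
Jan 30, 2301 → Jan 30, 2302: 365 days.
Jan 30, 2302 → Jan 30, 2303: 365 days.
Jan 30, 2303 → Jan 30, 2304: 365 days.
Jan 30, 2304 → Jan 30, 2305: 366 days (Feb 29, 2304 is in that span).
Jan 30, 2305 → Jan 30, 2306: 365 days.
Jan 30, 2306 → Jan 30, 2307: 365 days.
Jan 30, 2307 → Jan 30, 2308: 365 days.
Jan 30, 2308 → Jan 30, 2309: 366 days (Feb 29, 2308 is in that span).
Jan 30, 2309 → Jan 30, 2310: 365 days.
Jan 30, 2310 → Feb 28, 2310: 29 days (January has 31).
Feb 28, 2310 → Mar 28, 2310: 28 days (February has 28).
Mar 28, 2310 → Apr 28, 2310: 31 days (March has 31).
Apr 28, 2310 → May 14, 2310: 16 days.
Total: 4851 days.

4851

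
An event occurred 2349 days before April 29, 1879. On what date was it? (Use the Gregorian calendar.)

−365 (one year) → Apr 29, 1878 (1984 left).
−365 (one year) → Apr 29, 1877 (1619 left).
−365 (one year) → Apr 29, 1876 (1254 left).
−366 (one year; includes Feb 29, 1876) → Apr 29, 1875 (888 left).
−365 (one year) → Apr 29, 1874 (523 left).
−365 (one year) → Apr 29, 1873 (158 left).
−29 → Mar 31, 1873 (end of Mar, 31 days; 129 left).
−31 → Feb 28, 1873 (end of Feb, 28 days; 98 left).
−28 → Jan 31, 1873 (end of Jan, 31 days; 70 left).
−31 → Dec 31, 1872 (end of Dec, 31 days; 39 left).
−31 → Nov 30, 1872 (end of Nov, 30 days; 8 left).
−8 → Nov 22, 1872.

November 22, 1872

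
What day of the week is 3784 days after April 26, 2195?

First find the weekday of Apr 26, 2195. Doomsday rule: the anchor day for the 2100s is Sunday. For year 95: 95÷12 = 7 r 11, and 11÷4 = 2, so 7+11+2 = 20.
Sunday + 20 ≡ Saturday — that's 2195's doomsday.
In April the doomsday date is Apr 4.
Apr 26 is 22 days after Apr 4; 22 mod 7 = 1, so Saturday + 1 = Sunday.
3784 mod 7 = 4, so 3784 days after a Sunday is Sunday + 4 = Thursday.

Thursday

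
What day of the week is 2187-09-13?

January 1, 2187 is a Monday.
Jan 1, 2187 → Feb 1, 2187: 31 days (January has 31).
Feb 1, 2187 → Mar 1, 2187: 28 days (February has 28).
Mar 1, 2187 → Apr 1, 2187: 31 days (March has 31).
Apr 1, 2187 → May 1, 2187: 30 days (April has 30).
May 1, 2187 → Jun 1, 2187: 31 days (May has 31).
Jun 1, 2187 → Jul 1, 2187: 30 days (June has 30).
Jul 1, 2187 → Aug 1, 2187: 31 days (July has 31).
Aug 1, 2187 → Sep 1, 2187: 31 days (August has 31).
Sep 1, 2187 → Sep 13, 2187: 12 days.
Total: 255 days.
255 mod 7 = 3, so Monday + 3 = Thursday.

Thursday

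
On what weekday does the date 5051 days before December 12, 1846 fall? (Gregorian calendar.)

Tuesday

Dec 12, 1846 is a Saturday.
5051 mod 7 = 4, so 5051 days before a Saturday is Saturday − 4 = Tuesday.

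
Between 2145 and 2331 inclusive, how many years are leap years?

44

Multiples of 4 in [2145,2331]: 46.
Of those, multiples of 100: 2 (not leap unless ÷400).
Multiples of 400: 0.
Leap years = 46 − 2 + 0 = 44.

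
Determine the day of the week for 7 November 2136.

Doomsday rule: the anchor day for the 2100s is Sunday. For year 36: 36÷12 = 3 r 0, and 0÷4 = 0, so 3+0+0 = 3.
Sunday + 3 ≡ Wednesday — that's 2136's doomsday.
In November the doomsday date is Nov 7.
Nov 7 is the doomsday itself: Wednesday.

Wednesday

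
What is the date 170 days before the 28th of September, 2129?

−28 → Aug 31, 2129 (end of Aug, 31 days; 142 left).
−31 → Jul 31, 2129 (end of Jul, 31 days; 111 left).
−31 → Jun 30, 2129 (end of Jun, 30 days; 80 left).
−30 → May 31, 2129 (end of May, 31 days; 50 left).
−31 → Apr 30, 2129 (end of Apr, 30 days; 19 left).
−19 → Apr 11, 2129.

April 11, 2129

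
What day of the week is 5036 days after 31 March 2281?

Sunday

Mar 31, 2281 is a Thursday.
5036 mod 7 = 3, so 5036 days after a Thursday is Thursday + 3 = Sunday.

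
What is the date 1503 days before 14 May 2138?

−365 (one year) → May 14, 2137 (1138 left).
−365 (one year) → May 14, 2136 (773 left).
−366 (one year; includes Feb 29, 2136) → May 14, 2135 (407 left).
−365 (one year) → May 14, 2134 (42 left).
−14 → Apr 30, 2134 (end of Apr, 30 days; 28 left).
−28 → Apr 2, 2134.

April 2, 2134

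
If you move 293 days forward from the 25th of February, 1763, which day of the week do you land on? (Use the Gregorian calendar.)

Feb 25, 1763 is a Friday.
293 mod 7 = 6, so 293 days after a Friday is Friday + 6 = Thursday.

Thursday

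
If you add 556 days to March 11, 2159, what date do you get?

+366 (one year; includes Feb 29, 2160) → Mar 11, 2160 (190 left).
Mar has 31 days: +21 → Apr 1, 2160 (169 left).
Apr has 30 days: +30 → May 1, 2160 (139 left).
May has 31 days: +31 → Jun 1, 2160 (108 left).
Jun has 30 days: +30 → Jul 1, 2160 (78 left).
Jul has 31 days: +31 → Aug 1, 2160 (47 left).
Aug has 31 days: +31 → Sep 1, 2160 (16 left).
+16 → Sep 17, 2160.

September 17, 2160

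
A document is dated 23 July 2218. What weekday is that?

Doomsday rule: the anchor day for the 2200s is Friday. For year 18: 18÷12 = 1 r 6, and 6÷4 = 1, so 1+6+1 = 8.
Friday + 8 ≡ Saturday — that's 2218's doomsday.
In July the doomsday date is Jul 11.
Jul 23 is 12 days after Jul 11; 12 mod 7 = 5, so Saturday + 5 = Thursday.

Thursday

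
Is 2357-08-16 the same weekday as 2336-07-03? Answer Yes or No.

From Jul 3, 2336 to Aug 16, 2357 is 7714 days.
7714 mod 7 = 0, so they are the same weekday.
(Jul 3, 2336 is a Friday; Aug 16, 2357 is a Friday.)

Yes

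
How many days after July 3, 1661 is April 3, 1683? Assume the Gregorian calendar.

Jul 3, 1661 → Jul 3, 1662: 365 days.
Jul 3, 1662 → Jul 3, 1663: 365 days.
Jul 3, 1663 → Jul 3, 1664: 366 days (Feb 29, 1664 is in that span).
Jul 3, 1664 → Jul 3, 1665: 365 days.
Jul 3, 1665 → Jul 3, 1666: 365 days.
Jul 3, 1666 → Jul 3, 1667: 365 days.
Jul 3, 1667 → Jul 3, 1668: 366 days (Feb 29, 1668 is in that span).
Jul 3, 1668 → Jul 3, 1669: 365 days.
Jul 3, 1669 → Jul 3, 1670: 365 days.
Jul 3, 1670 → Jul 3, 1671: 365 days.
Jul 3, 1671 → Jul 3, 1672: 366 days (Feb 29, 1672 is in that span).
Jul 3, 1672 → Jul 3, 1673: 365 days.
Jul 3, 1673 → Jul 3, 1674: 365 days.
Jul 3, 1674 → Jul 3, 1675: 365 days.
Jul 3, 1675 → Jul 3, 1676: 366 days (Feb 29, 1676 is in that span).
Jul 3, 1676 → Jul 3, 1677: 365 days.
Jul 3, 1677 → Jul 3, 1678: 365 days.
Jul 3, 1678 → Jul 3, 1679: 365 days.
Jul 3, 1679 → Jul 3, 1680: 366 days (Feb 29, 1680 is in that span).
Jul 3, 1680 → Jul 3, 1681: 365 days.
Jul 3, 1681 → Jul 3, 1682: 365 days.
Jul 3, 1682 → Aug 3, 1682: 31 days (July has 31).
Aug 3, 1682 → Sep 3, 1682: 31 days (August has 31).
Sep 3, 1682 → Oct 3, 1682: 30 days (September has 30).
Oct 3, 1682 → Nov 3, 1682: 31 days (October has 31).
Nov 3, 1682 → Dec 3, 1682: 30 days (November has 30).
Dec 3, 1682 → Jan 3, 1683: 31 days (December has 31).
Jan 3, 1683 → Feb 3, 1683: 31 days (January has 31).
Feb 3, 1683 → Mar 3, 1683: 28 days (February has 28).
Mar 3, 1683 → Apr 3, 1683: 31 days.
Total: 7944 days.

7944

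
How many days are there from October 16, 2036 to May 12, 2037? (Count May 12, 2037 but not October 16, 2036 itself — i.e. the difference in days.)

208

Oct 16, 2036 → Nov 16, 2036: 31 days (October has 31).
Nov 16, 2036 → Dec 16, 2036: 30 days (November has 30).
Dec 16, 2036 → Jan 16, 2037: 31 days (December has 31).
Jan 16, 2037 → Feb 16, 2037: 31 days (January has 31).
Feb 16, 2037 → Mar 16, 2037: 28 days (February has 28).
Mar 16, 2037 → Apr 16, 2037: 31 days (March has 31).
Apr 16, 2037 → May 12, 2037: 26 days.
Total: 208 days.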